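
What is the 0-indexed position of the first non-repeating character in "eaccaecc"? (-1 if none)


Input: eaccaecc
Character frequencies:
  'a': 2
  'c': 4
  'e': 2
Scanning left to right for freq == 1:
  Position 0 ('e'): freq=2, skip
  Position 1 ('a'): freq=2, skip
  Position 2 ('c'): freq=4, skip
  Position 3 ('c'): freq=4, skip
  Position 4 ('a'): freq=2, skip
  Position 5 ('e'): freq=2, skip
  Position 6 ('c'): freq=4, skip
  Position 7 ('c'): freq=4, skip
  No unique character found => answer = -1

-1


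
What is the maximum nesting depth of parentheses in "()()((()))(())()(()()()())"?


Input: "()()((()))(())()(()()()())"
Tracking depth:
  Position 0 '(': depth becomes 1
  Position 1 ')': depth becomes 0
  Position 2 '(': depth becomes 1
  Position 3 ')': depth becomes 0
  Position 4 '(': depth becomes 1
  Position 5 '(': depth becomes 2
  Position 6 '(': depth becomes 3
  Position 7 ')': depth becomes 2
  Position 8 ')': depth becomes 1
  Position 9 ')': depth becomes 0
  Position 10 '(': depth becomes 1
  Position 11 '(': depth becomes 2
  Position 12 ')': depth becomes 1
  Position 13 ')': depth becomes 0
  Position 14 '(': depth becomes 1
  Position 15 ')': depth becomes 0
  Position 16 '(': depth becomes 1
  Position 17 '(': depth becomes 2
  Position 18 ')': depth becomes 1
  Position 19 '(': depth becomes 2
  Position 20 ')': depth becomes 1
  Position 21 '(': depth becomes 2
  Position 22 ')': depth becomes 1
  Position 23 '(': depth becomes 2
  Position 24 ')': depth becomes 1
  Position 25 ')': depth becomes 0
Maximum depth reached: 3

3


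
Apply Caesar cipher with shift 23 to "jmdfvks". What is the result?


Caesar cipher: shift "jmdfvks" by 23
  'j' (pos 9) + 23 = pos 6 = 'g'
  'm' (pos 12) + 23 = pos 9 = 'j'
  'd' (pos 3) + 23 = pos 0 = 'a'
  'f' (pos 5) + 23 = pos 2 = 'c'
  'v' (pos 21) + 23 = pos 18 = 's'
  'k' (pos 10) + 23 = pos 7 = 'h'
  's' (pos 18) + 23 = pos 15 = 'p'
Result: gjacshp

gjacshp


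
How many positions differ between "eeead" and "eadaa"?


Comparing "eeead" and "eadaa" position by position:
  Position 0: 'e' vs 'e' => same
  Position 1: 'e' vs 'a' => DIFFER
  Position 2: 'e' vs 'd' => DIFFER
  Position 3: 'a' vs 'a' => same
  Position 4: 'd' vs 'a' => DIFFER
Positions that differ: 3

3


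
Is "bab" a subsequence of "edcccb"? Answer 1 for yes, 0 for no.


Check if "bab" is a subsequence of "edcccb"
Greedy scan:
  Position 0 ('e'): no match needed
  Position 1 ('d'): no match needed
  Position 2 ('c'): no match needed
  Position 3 ('c'): no match needed
  Position 4 ('c'): no match needed
  Position 5 ('b'): matches sub[0] = 'b'
Only matched 1/3 characters => not a subsequence

0


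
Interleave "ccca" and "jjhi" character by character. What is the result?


Interleaving "ccca" and "jjhi":
  Position 0: 'c' from first, 'j' from second => "cj"
  Position 1: 'c' from first, 'j' from second => "cj"
  Position 2: 'c' from first, 'h' from second => "ch"
  Position 3: 'a' from first, 'i' from second => "ai"
Result: cjcjchai

cjcjchai


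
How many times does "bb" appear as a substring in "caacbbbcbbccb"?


Searching for "bb" in "caacbbbcbbccb"
Scanning each position:
  Position 0: "ca" => no
  Position 1: "aa" => no
  Position 2: "ac" => no
  Position 3: "cb" => no
  Position 4: "bb" => MATCH
  Position 5: "bb" => MATCH
  Position 6: "bc" => no
  Position 7: "cb" => no
  Position 8: "bb" => MATCH
  Position 9: "bc" => no
  Position 10: "cc" => no
  Position 11: "cb" => no
Total occurrences: 3

3


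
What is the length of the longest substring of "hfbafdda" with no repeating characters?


Input: "hfbafdda"
Sliding window (track last position of each char):
  Position 0 ('h'): window [0,0] length 1 -- new best
  Position 1 ('f'): window [0,1] length 2 -- new best
  Position 2 ('b'): window [0,2] length 3 -- new best
  Position 3 ('a'): window [0,3] length 4 -- new best
  Position 4 ('f'): repeat (last at 1), move window start to 2
  Position 4 ('f'): window [2,4] length 3
  Position 5 ('d'): window [2,5] length 4
  Position 6 ('d'): repeat (last at 5), move window start to 6
  Position 6 ('d'): window [6,6] length 1
  Position 7 ('a'): window [6,7] length 2
Longest substring with no repeats: "hfba" with length 4

4


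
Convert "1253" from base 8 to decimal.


Input: "1253" in base 8
Positional expansion:
  Digit '1' (value 1) x 8^3 = 512
  Digit '2' (value 2) x 8^2 = 128
  Digit '5' (value 5) x 8^1 = 40
  Digit '3' (value 3) x 8^0 = 3
Sum = 683

683


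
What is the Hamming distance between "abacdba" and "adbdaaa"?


Comparing "abacdba" and "adbdaaa" position by position:
  Position 0: 'a' vs 'a' => same
  Position 1: 'b' vs 'd' => differ
  Position 2: 'a' vs 'b' => differ
  Position 3: 'c' vs 'd' => differ
  Position 4: 'd' vs 'a' => differ
  Position 5: 'b' vs 'a' => differ
  Position 6: 'a' vs 'a' => same
Total differences (Hamming distance): 5

5


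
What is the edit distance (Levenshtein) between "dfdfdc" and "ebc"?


Computing edit distance: "dfdfdc" -> "ebc"
DP table:
           e    b    c
      0    1    2    3
  d   1    1    2    3
  f   2    2    2    3
  d   3    3    3    3
  f   4    4    4    4
  d   5    5    5    5
  c   6    6    6    5
Edit distance = dp[6][3] = 5

5


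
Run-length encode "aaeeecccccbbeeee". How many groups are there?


Input: aaeeecccccbbeeee
Scanning for consecutive runs:
  Group 1: 'a' x 2 (positions 0-1)
  Group 2: 'e' x 3 (positions 2-4)
  Group 3: 'c' x 5 (positions 5-9)
  Group 4: 'b' x 2 (positions 10-11)
  Group 5: 'e' x 4 (positions 12-15)
Total groups: 5

5


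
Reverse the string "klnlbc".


Input: klnlbc
Reading characters right to left:
  Position 5: 'c'
  Position 4: 'b'
  Position 3: 'l'
  Position 2: 'n'
  Position 1: 'l'
  Position 0: 'k'
Reversed: cblnlk

cblnlk


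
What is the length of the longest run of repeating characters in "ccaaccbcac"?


Input: "ccaaccbcac"
Scanning for longest run:
  Position 1 ('c'): continues run of 'c', length=2
  Position 2 ('a'): new char, reset run to 1
  Position 3 ('a'): continues run of 'a', length=2
  Position 4 ('c'): new char, reset run to 1
  Position 5 ('c'): continues run of 'c', length=2
  Position 6 ('b'): new char, reset run to 1
  Position 7 ('c'): new char, reset run to 1
  Position 8 ('a'): new char, reset run to 1
  Position 9 ('c'): new char, reset run to 1
Longest run: 'c' with length 2

2


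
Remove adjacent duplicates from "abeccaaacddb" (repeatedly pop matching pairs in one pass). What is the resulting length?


Input: abeccaaacddb
Stack-based adjacent duplicate removal:
  Read 'a': push. Stack: a
  Read 'b': push. Stack: ab
  Read 'e': push. Stack: abe
  Read 'c': push. Stack: abec
  Read 'c': matches stack top 'c' => pop. Stack: abe
  Read 'a': push. Stack: abea
  Read 'a': matches stack top 'a' => pop. Stack: abe
  Read 'a': push. Stack: abea
  Read 'c': push. Stack: abeac
  Read 'd': push. Stack: abeacd
  Read 'd': matches stack top 'd' => pop. Stack: abeac
  Read 'b': push. Stack: abeacb
Final stack: "abeacb" (length 6)

6


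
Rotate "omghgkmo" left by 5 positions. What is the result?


Input: "omghgkmo", rotate left by 5
First 5 characters: "omghg"
Remaining characters: "kmo"
Concatenate remaining + first: "kmo" + "omghg" = "kmoomghg"

kmoomghg


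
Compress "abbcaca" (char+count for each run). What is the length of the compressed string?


Input: abbcaca
Runs:
  'a' x 1 => "a1"
  'b' x 2 => "b2"
  'c' x 1 => "c1"
  'a' x 1 => "a1"
  'c' x 1 => "c1"
  'a' x 1 => "a1"
Compressed: "a1b2c1a1c1a1"
Compressed length: 12

12


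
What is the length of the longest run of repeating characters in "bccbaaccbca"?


Input: "bccbaaccbca"
Scanning for longest run:
  Position 1 ('c'): new char, reset run to 1
  Position 2 ('c'): continues run of 'c', length=2
  Position 3 ('b'): new char, reset run to 1
  Position 4 ('a'): new char, reset run to 1
  Position 5 ('a'): continues run of 'a', length=2
  Position 6 ('c'): new char, reset run to 1
  Position 7 ('c'): continues run of 'c', length=2
  Position 8 ('b'): new char, reset run to 1
  Position 9 ('c'): new char, reset run to 1
  Position 10 ('a'): new char, reset run to 1
Longest run: 'c' with length 2

2


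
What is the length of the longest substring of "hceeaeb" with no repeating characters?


Input: "hceeaeb"
Sliding window (track last position of each char):
  Position 0 ('h'): window [0,0] length 1 -- new best
  Position 1 ('c'): window [0,1] length 2 -- new best
  Position 2 ('e'): window [0,2] length 3 -- new best
  Position 3 ('e'): repeat (last at 2), move window start to 3
  Position 3 ('e'): window [3,3] length 1
  Position 4 ('a'): window [3,4] length 2
  Position 5 ('e'): repeat (last at 3), move window start to 4
  Position 5 ('e'): window [4,5] length 2
  Position 6 ('b'): window [4,6] length 3
Longest substring with no repeats: "hce" with length 3

3


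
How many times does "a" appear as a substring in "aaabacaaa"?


Searching for "a" in "aaabacaaa"
Scanning each position:
  Position 0: "a" => MATCH
  Position 1: "a" => MATCH
  Position 2: "a" => MATCH
  Position 3: "b" => no
  Position 4: "a" => MATCH
  Position 5: "c" => no
  Position 6: "a" => MATCH
  Position 7: "a" => MATCH
  Position 8: "a" => MATCH
Total occurrences: 7

7


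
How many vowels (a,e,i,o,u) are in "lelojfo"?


Input: lelojfo
Checking each character:
  'l' at position 0: consonant
  'e' at position 1: vowel (running total: 1)
  'l' at position 2: consonant
  'o' at position 3: vowel (running total: 2)
  'j' at position 4: consonant
  'f' at position 5: consonant
  'o' at position 6: vowel (running total: 3)
Total vowels: 3

3


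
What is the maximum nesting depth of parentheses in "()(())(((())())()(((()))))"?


Input: "()(())(((())())()(((()))))"
Tracking depth:
  Position 0 '(': depth becomes 1
  Position 1 ')': depth becomes 0
  Position 2 '(': depth becomes 1
  Position 3 '(': depth becomes 2
  Position 4 ')': depth becomes 1
  Position 5 ')': depth becomes 0
  Position 6 '(': depth becomes 1
  Position 7 '(': depth becomes 2
  Position 8 '(': depth becomes 3
  Position 9 '(': depth becomes 4
  Position 10 ')': depth becomes 3
  Position 11 ')': depth becomes 2
  Position 12 '(': depth becomes 3
  Position 13 ')': depth becomes 2
  Position 14 ')': depth becomes 1
  Position 15 '(': depth becomes 2
  Position 16 ')': depth becomes 1
  Position 17 '(': depth becomes 2
  Position 18 '(': depth becomes 3
  Position 19 '(': depth becomes 4
  Position 20 '(': depth becomes 5
  Position 21 ')': depth becomes 4
  Position 22 ')': depth becomes 3
  Position 23 ')': depth becomes 2
  Position 24 ')': depth becomes 1
  Position 25 ')': depth becomes 0
Maximum depth reached: 5

5


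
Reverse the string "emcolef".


Input: emcolef
Reading characters right to left:
  Position 6: 'f'
  Position 5: 'e'
  Position 4: 'l'
  Position 3: 'o'
  Position 2: 'c'
  Position 1: 'm'
  Position 0: 'e'
Reversed: felocme

felocme


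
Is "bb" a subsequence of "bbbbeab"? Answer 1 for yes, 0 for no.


Check if "bb" is a subsequence of "bbbbeab"
Greedy scan:
  Position 0 ('b'): matches sub[0] = 'b'
  Position 1 ('b'): matches sub[1] = 'b'
  Position 2 ('b'): no match needed
  Position 3 ('b'): no match needed
  Position 4 ('e'): no match needed
  Position 5 ('a'): no match needed
  Position 6 ('b'): no match needed
All 2 characters matched => is a subsequence

1


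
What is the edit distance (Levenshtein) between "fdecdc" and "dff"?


Computing edit distance: "fdecdc" -> "dff"
DP table:
           d    f    f
      0    1    2    3
  f   1    1    1    2
  d   2    1    2    2
  e   3    2    2    3
  c   4    3    3    3
  d   5    4    4    4
  c   6    5    5    5
Edit distance = dp[6][3] = 5

5


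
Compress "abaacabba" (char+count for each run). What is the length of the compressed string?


Input: abaacabba
Runs:
  'a' x 1 => "a1"
  'b' x 1 => "b1"
  'a' x 2 => "a2"
  'c' x 1 => "c1"
  'a' x 1 => "a1"
  'b' x 2 => "b2"
  'a' x 1 => "a1"
Compressed: "a1b1a2c1a1b2a1"
Compressed length: 14

14


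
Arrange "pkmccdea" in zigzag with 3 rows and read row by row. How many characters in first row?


Zigzag "pkmccdea" into 3 rows:
Placing characters:
  'p' => row 0
  'k' => row 1
  'm' => row 2
  'c' => row 1
  'c' => row 0
  'd' => row 1
  'e' => row 2
  'a' => row 1
Rows:
  Row 0: "pc"
  Row 1: "kcda"
  Row 2: "me"
First row length: 2

2


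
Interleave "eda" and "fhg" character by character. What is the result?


Interleaving "eda" and "fhg":
  Position 0: 'e' from first, 'f' from second => "ef"
  Position 1: 'd' from first, 'h' from second => "dh"
  Position 2: 'a' from first, 'g' from second => "ag"
Result: efdhag

efdhag


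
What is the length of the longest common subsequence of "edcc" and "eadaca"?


LCS of "edcc" and "eadaca"
DP table:
           e    a    d    a    c    a
      0    0    0    0    0    0    0
  e   0    1    1    1    1    1    1
  d   0    1    1    2    2    2    2
  c   0    1    1    2    2    3    3
  c   0    1    1    2    2    3    3
LCS length = dp[4][6] = 3

3


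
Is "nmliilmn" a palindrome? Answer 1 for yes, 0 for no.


Input: nmliilmn
Reversed: nmliilmn
  Compare pos 0 ('n') with pos 7 ('n'): match
  Compare pos 1 ('m') with pos 6 ('m'): match
  Compare pos 2 ('l') with pos 5 ('l'): match
  Compare pos 3 ('i') with pos 4 ('i'): match
Result: palindrome

1


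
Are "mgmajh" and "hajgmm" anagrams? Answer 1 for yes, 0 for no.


Strings: "mgmajh", "hajgmm"
Sorted first:  aghjmm
Sorted second: aghjmm
Sorted forms match => anagrams

1


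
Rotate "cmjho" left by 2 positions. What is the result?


Input: "cmjho", rotate left by 2
First 2 characters: "cm"
Remaining characters: "jho"
Concatenate remaining + first: "jho" + "cm" = "jhocm"

jhocm


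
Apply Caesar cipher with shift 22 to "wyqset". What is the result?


Caesar cipher: shift "wyqset" by 22
  'w' (pos 22) + 22 = pos 18 = 's'
  'y' (pos 24) + 22 = pos 20 = 'u'
  'q' (pos 16) + 22 = pos 12 = 'm'
  's' (pos 18) + 22 = pos 14 = 'o'
  'e' (pos 4) + 22 = pos 0 = 'a'
  't' (pos 19) + 22 = pos 15 = 'p'
Result: sumoap

sumoap


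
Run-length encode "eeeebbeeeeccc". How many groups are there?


Input: eeeebbeeeeccc
Scanning for consecutive runs:
  Group 1: 'e' x 4 (positions 0-3)
  Group 2: 'b' x 2 (positions 4-5)
  Group 3: 'e' x 4 (positions 6-9)
  Group 4: 'c' x 3 (positions 10-12)
Total groups: 4

4


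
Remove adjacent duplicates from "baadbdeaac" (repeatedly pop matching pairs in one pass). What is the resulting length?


Input: baadbdeaac
Stack-based adjacent duplicate removal:
  Read 'b': push. Stack: b
  Read 'a': push. Stack: ba
  Read 'a': matches stack top 'a' => pop. Stack: b
  Read 'd': push. Stack: bd
  Read 'b': push. Stack: bdb
  Read 'd': push. Stack: bdbd
  Read 'e': push. Stack: bdbde
  Read 'a': push. Stack: bdbdea
  Read 'a': matches stack top 'a' => pop. Stack: bdbde
  Read 'c': push. Stack: bdbdec
Final stack: "bdbdec" (length 6)

6


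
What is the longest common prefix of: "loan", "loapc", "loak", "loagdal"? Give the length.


Words: loan, loapc, loak, loagdal
  Position 0: all 'l' => match
  Position 1: all 'o' => match
  Position 2: all 'a' => match
  Position 3: ('n', 'p', 'k', 'g') => mismatch, stop
LCP = "loa" (length 3)

3


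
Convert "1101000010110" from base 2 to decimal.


Input: "1101000010110" in base 2
Positional expansion:
  Digit '1' (value 1) x 2^12 = 4096
  Digit '1' (value 1) x 2^11 = 2048
  Digit '0' (value 0) x 2^10 = 0
  Digit '1' (value 1) x 2^9 = 512
  Digit '0' (value 0) x 2^8 = 0
  Digit '0' (value 0) x 2^7 = 0
  Digit '0' (value 0) x 2^6 = 0
  Digit '0' (value 0) x 2^5 = 0
  Digit '1' (value 1) x 2^4 = 16
  Digit '0' (value 0) x 2^3 = 0
  Digit '1' (value 1) x 2^2 = 4
  Digit '1' (value 1) x 2^1 = 2
  Digit '0' (value 0) x 2^0 = 0
Sum = 6678

6678


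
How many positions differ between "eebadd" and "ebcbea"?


Comparing "eebadd" and "ebcbea" position by position:
  Position 0: 'e' vs 'e' => same
  Position 1: 'e' vs 'b' => DIFFER
  Position 2: 'b' vs 'c' => DIFFER
  Position 3: 'a' vs 'b' => DIFFER
  Position 4: 'd' vs 'e' => DIFFER
  Position 5: 'd' vs 'a' => DIFFER
Positions that differ: 5

5


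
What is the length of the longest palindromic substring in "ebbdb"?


Input: "ebbdb"
Checking substrings for palindromes:
  [2:5] "bdb" (len 3) => palindrome
  [1:3] "bb" (len 2) => palindrome
Longest palindromic substring: "bdb" with length 3

3


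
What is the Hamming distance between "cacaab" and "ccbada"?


Comparing "cacaab" and "ccbada" position by position:
  Position 0: 'c' vs 'c' => same
  Position 1: 'a' vs 'c' => differ
  Position 2: 'c' vs 'b' => differ
  Position 3: 'a' vs 'a' => same
  Position 4: 'a' vs 'd' => differ
  Position 5: 'b' vs 'a' => differ
Total differences (Hamming distance): 4

4


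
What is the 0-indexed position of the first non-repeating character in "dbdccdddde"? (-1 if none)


Input: dbdccdddde
Character frequencies:
  'b': 1
  'c': 2
  'd': 6
  'e': 1
Scanning left to right for freq == 1:
  Position 0 ('d'): freq=6, skip
  Position 1 ('b'): unique! => answer = 1

1


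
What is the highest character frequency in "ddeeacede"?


Input: ddeeacede
Character counts:
  'a': 1
  'c': 1
  'd': 3
  'e': 4
Maximum frequency: 4

4


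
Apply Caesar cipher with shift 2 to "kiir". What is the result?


Caesar cipher: shift "kiir" by 2
  'k' (pos 10) + 2 = pos 12 = 'm'
  'i' (pos 8) + 2 = pos 10 = 'k'
  'i' (pos 8) + 2 = pos 10 = 'k'
  'r' (pos 17) + 2 = pos 19 = 't'
Result: mkkt

mkkt


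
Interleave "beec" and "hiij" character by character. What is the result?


Interleaving "beec" and "hiij":
  Position 0: 'b' from first, 'h' from second => "bh"
  Position 1: 'e' from first, 'i' from second => "ei"
  Position 2: 'e' from first, 'i' from second => "ei"
  Position 3: 'c' from first, 'j' from second => "cj"
Result: bheieicj

bheieicj


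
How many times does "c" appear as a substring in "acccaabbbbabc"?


Searching for "c" in "acccaabbbbabc"
Scanning each position:
  Position 0: "a" => no
  Position 1: "c" => MATCH
  Position 2: "c" => MATCH
  Position 3: "c" => MATCH
  Position 4: "a" => no
  Position 5: "a" => no
  Position 6: "b" => no
  Position 7: "b" => no
  Position 8: "b" => no
  Position 9: "b" => no
  Position 10: "a" => no
  Position 11: "b" => no
  Position 12: "c" => MATCH
Total occurrences: 4

4


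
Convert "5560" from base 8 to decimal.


Input: "5560" in base 8
Positional expansion:
  Digit '5' (value 5) x 8^3 = 2560
  Digit '5' (value 5) x 8^2 = 320
  Digit '6' (value 6) x 8^1 = 48
  Digit '0' (value 0) x 8^0 = 0
Sum = 2928

2928


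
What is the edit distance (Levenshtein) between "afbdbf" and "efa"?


Computing edit distance: "afbdbf" -> "efa"
DP table:
           e    f    a
      0    1    2    3
  a   1    1    2    2
  f   2    2    1    2
  b   3    3    2    2
  d   4    4    3    3
  b   5    5    4    4
  f   6    6    5    5
Edit distance = dp[6][3] = 5

5


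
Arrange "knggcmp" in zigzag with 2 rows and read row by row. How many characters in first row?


Zigzag "knggcmp" into 2 rows:
Placing characters:
  'k' => row 0
  'n' => row 1
  'g' => row 0
  'g' => row 1
  'c' => row 0
  'm' => row 1
  'p' => row 0
Rows:
  Row 0: "kgcp"
  Row 1: "ngm"
First row length: 4

4


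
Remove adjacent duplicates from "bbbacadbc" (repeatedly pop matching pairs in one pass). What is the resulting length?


Input: bbbacadbc
Stack-based adjacent duplicate removal:
  Read 'b': push. Stack: b
  Read 'b': matches stack top 'b' => pop. Stack: (empty)
  Read 'b': push. Stack: b
  Read 'a': push. Stack: ba
  Read 'c': push. Stack: bac
  Read 'a': push. Stack: baca
  Read 'd': push. Stack: bacad
  Read 'b': push. Stack: bacadb
  Read 'c': push. Stack: bacadbc
Final stack: "bacadbc" (length 7)

7


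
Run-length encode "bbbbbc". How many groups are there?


Input: bbbbbc
Scanning for consecutive runs:
  Group 1: 'b' x 5 (positions 0-4)
  Group 2: 'c' x 1 (positions 5-5)
Total groups: 2

2


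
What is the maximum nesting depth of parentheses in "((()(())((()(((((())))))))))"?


Input: "((()(())((()(((((())))))))))"
Tracking depth:
  Position 0 '(': depth becomes 1
  Position 1 '(': depth becomes 2
  Position 2 '(': depth becomes 3
  Position 3 ')': depth becomes 2
  Position 4 '(': depth becomes 3
  Position 5 '(': depth becomes 4
  Position 6 ')': depth becomes 3
  Position 7 ')': depth becomes 2
  Position 8 '(': depth becomes 3
  Position 9 '(': depth becomes 4
  Position 10 '(': depth becomes 5
  Position 11 ')': depth becomes 4
  Position 12 '(': depth becomes 5
  Position 13 '(': depth becomes 6
  Position 14 '(': depth becomes 7
  Position 15 '(': depth becomes 8
  Position 16 '(': depth becomes 9
  Position 17 '(': depth becomes 10
  Position 18 ')': depth becomes 9
  Position 19 ')': depth becomes 8
  Position 20 ')': depth becomes 7
  Position 21 ')': depth becomes 6
  Position 22 ')': depth becomes 5
  Position 23 ')': depth becomes 4
  Position 24 ')': depth becomes 3
  Position 25 ')': depth becomes 2
  Position 26 ')': depth becomes 1
  Position 27 ')': depth becomes 0
Maximum depth reached: 10

10


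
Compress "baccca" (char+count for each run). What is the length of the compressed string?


Input: baccca
Runs:
  'b' x 1 => "b1"
  'a' x 1 => "a1"
  'c' x 3 => "c3"
  'a' x 1 => "a1"
Compressed: "b1a1c3a1"
Compressed length: 8

8


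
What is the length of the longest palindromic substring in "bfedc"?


Input: "bfedc"
Checking substrings for palindromes:
  No multi-char palindromic substrings found
Longest palindromic substring: "b" with length 1

1


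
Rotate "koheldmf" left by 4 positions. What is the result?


Input: "koheldmf", rotate left by 4
First 4 characters: "kohe"
Remaining characters: "ldmf"
Concatenate remaining + first: "ldmf" + "kohe" = "ldmfkohe"

ldmfkohe


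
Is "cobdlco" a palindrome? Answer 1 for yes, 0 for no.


Input: cobdlco
Reversed: ocldboc
  Compare pos 0 ('c') with pos 6 ('o'): MISMATCH
  Compare pos 1 ('o') with pos 5 ('c'): MISMATCH
  Compare pos 2 ('b') with pos 4 ('l'): MISMATCH
Result: not a palindrome

0


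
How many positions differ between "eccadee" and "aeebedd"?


Comparing "eccadee" and "aeebedd" position by position:
  Position 0: 'e' vs 'a' => DIFFER
  Position 1: 'c' vs 'e' => DIFFER
  Position 2: 'c' vs 'e' => DIFFER
  Position 3: 'a' vs 'b' => DIFFER
  Position 4: 'd' vs 'e' => DIFFER
  Position 5: 'e' vs 'd' => DIFFER
  Position 6: 'e' vs 'd' => DIFFER
Positions that differ: 7

7


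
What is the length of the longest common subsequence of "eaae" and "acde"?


LCS of "eaae" and "acde"
DP table:
           a    c    d    e
      0    0    0    0    0
  e   0    0    0    0    1
  a   0    1    1    1    1
  a   0    1    1    1    1
  e   0    1    1    1    2
LCS length = dp[4][4] = 2

2


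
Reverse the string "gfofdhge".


Input: gfofdhge
Reading characters right to left:
  Position 7: 'e'
  Position 6: 'g'
  Position 5: 'h'
  Position 4: 'd'
  Position 3: 'f'
  Position 2: 'o'
  Position 1: 'f'
  Position 0: 'g'
Reversed: eghdfofg

eghdfofg


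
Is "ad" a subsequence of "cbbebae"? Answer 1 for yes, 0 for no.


Check if "ad" is a subsequence of "cbbebae"
Greedy scan:
  Position 0 ('c'): no match needed
  Position 1 ('b'): no match needed
  Position 2 ('b'): no match needed
  Position 3 ('e'): no match needed
  Position 4 ('b'): no match needed
  Position 5 ('a'): matches sub[0] = 'a'
  Position 6 ('e'): no match needed
Only matched 1/2 characters => not a subsequence

0


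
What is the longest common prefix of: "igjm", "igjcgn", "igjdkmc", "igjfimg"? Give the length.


Words: igjm, igjcgn, igjdkmc, igjfimg
  Position 0: all 'i' => match
  Position 1: all 'g' => match
  Position 2: all 'j' => match
  Position 3: ('m', 'c', 'd', 'f') => mismatch, stop
LCP = "igj" (length 3)

3


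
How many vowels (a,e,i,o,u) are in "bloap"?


Input: bloap
Checking each character:
  'b' at position 0: consonant
  'l' at position 1: consonant
  'o' at position 2: vowel (running total: 1)
  'a' at position 3: vowel (running total: 2)
  'p' at position 4: consonant
Total vowels: 2

2


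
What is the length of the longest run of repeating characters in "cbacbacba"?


Input: "cbacbacba"
Scanning for longest run:
  Position 1 ('b'): new char, reset run to 1
  Position 2 ('a'): new char, reset run to 1
  Position 3 ('c'): new char, reset run to 1
  Position 4 ('b'): new char, reset run to 1
  Position 5 ('a'): new char, reset run to 1
  Position 6 ('c'): new char, reset run to 1
  Position 7 ('b'): new char, reset run to 1
  Position 8 ('a'): new char, reset run to 1
Longest run: 'c' with length 1

1


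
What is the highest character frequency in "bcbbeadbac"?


Input: bcbbeadbac
Character counts:
  'a': 2
  'b': 4
  'c': 2
  'd': 1
  'e': 1
Maximum frequency: 4

4


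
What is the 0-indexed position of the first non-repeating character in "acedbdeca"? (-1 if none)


Input: acedbdeca
Character frequencies:
  'a': 2
  'b': 1
  'c': 2
  'd': 2
  'e': 2
Scanning left to right for freq == 1:
  Position 0 ('a'): freq=2, skip
  Position 1 ('c'): freq=2, skip
  Position 2 ('e'): freq=2, skip
  Position 3 ('d'): freq=2, skip
  Position 4 ('b'): unique! => answer = 4

4


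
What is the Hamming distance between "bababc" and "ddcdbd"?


Comparing "bababc" and "ddcdbd" position by position:
  Position 0: 'b' vs 'd' => differ
  Position 1: 'a' vs 'd' => differ
  Position 2: 'b' vs 'c' => differ
  Position 3: 'a' vs 'd' => differ
  Position 4: 'b' vs 'b' => same
  Position 5: 'c' vs 'd' => differ
Total differences (Hamming distance): 5

5


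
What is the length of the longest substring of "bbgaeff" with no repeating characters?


Input: "bbgaeff"
Sliding window (track last position of each char):
  Position 0 ('b'): window [0,0] length 1 -- new best
  Position 1 ('b'): repeat (last at 0), move window start to 1
  Position 1 ('b'): window [1,1] length 1
  Position 2 ('g'): window [1,2] length 2 -- new best
  Position 3 ('a'): window [1,3] length 3 -- new best
  Position 4 ('e'): window [1,4] length 4 -- new best
  Position 5 ('f'): window [1,5] length 5 -- new best
  Position 6 ('f'): repeat (last at 5), move window start to 6
  Position 6 ('f'): window [6,6] length 1
Longest substring with no repeats: "bgaef" with length 5

5


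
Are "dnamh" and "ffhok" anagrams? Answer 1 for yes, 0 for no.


Strings: "dnamh", "ffhok"
Sorted first:  adhmn
Sorted second: ffhko
Differ at position 0: 'a' vs 'f' => not anagrams

0


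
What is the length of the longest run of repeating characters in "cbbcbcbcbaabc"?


Input: "cbbcbcbcbaabc"
Scanning for longest run:
  Position 1 ('b'): new char, reset run to 1
  Position 2 ('b'): continues run of 'b', length=2
  Position 3 ('c'): new char, reset run to 1
  Position 4 ('b'): new char, reset run to 1
  Position 5 ('c'): new char, reset run to 1
  Position 6 ('b'): new char, reset run to 1
  Position 7 ('c'): new char, reset run to 1
  Position 8 ('b'): new char, reset run to 1
  Position 9 ('a'): new char, reset run to 1
  Position 10 ('a'): continues run of 'a', length=2
  Position 11 ('b'): new char, reset run to 1
  Position 12 ('c'): new char, reset run to 1
Longest run: 'b' with length 2

2


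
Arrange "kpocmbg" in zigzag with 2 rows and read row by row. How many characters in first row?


Zigzag "kpocmbg" into 2 rows:
Placing characters:
  'k' => row 0
  'p' => row 1
  'o' => row 0
  'c' => row 1
  'm' => row 0
  'b' => row 1
  'g' => row 0
Rows:
  Row 0: "komg"
  Row 1: "pcb"
First row length: 4

4


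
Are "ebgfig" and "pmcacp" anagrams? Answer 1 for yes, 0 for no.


Strings: "ebgfig", "pmcacp"
Sorted first:  befggi
Sorted second: accmpp
Differ at position 0: 'b' vs 'a' => not anagrams

0


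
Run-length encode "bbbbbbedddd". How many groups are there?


Input: bbbbbbedddd
Scanning for consecutive runs:
  Group 1: 'b' x 6 (positions 0-5)
  Group 2: 'e' x 1 (positions 6-6)
  Group 3: 'd' x 4 (positions 7-10)
Total groups: 3

3


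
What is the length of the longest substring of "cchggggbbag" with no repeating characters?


Input: "cchggggbbag"
Sliding window (track last position of each char):
  Position 0 ('c'): window [0,0] length 1 -- new best
  Position 1 ('c'): repeat (last at 0), move window start to 1
  Position 1 ('c'): window [1,1] length 1
  Position 2 ('h'): window [1,2] length 2 -- new best
  Position 3 ('g'): window [1,3] length 3 -- new best
  Position 4 ('g'): repeat (last at 3), move window start to 4
  Position 4 ('g'): window [4,4] length 1
  Position 5 ('g'): repeat (last at 4), move window start to 5
  Position 5 ('g'): window [5,5] length 1
  Position 6 ('g'): repeat (last at 5), move window start to 6
  Position 6 ('g'): window [6,6] length 1
  Position 7 ('b'): window [6,7] length 2
  Position 8 ('b'): repeat (last at 7), move window start to 8
  Position 8 ('b'): window [8,8] length 1
  Position 9 ('a'): window [8,9] length 2
  Position 10 ('g'): window [8,10] length 3
Longest substring with no repeats: "chg" with length 3

3


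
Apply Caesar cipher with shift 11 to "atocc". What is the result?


Caesar cipher: shift "atocc" by 11
  'a' (pos 0) + 11 = pos 11 = 'l'
  't' (pos 19) + 11 = pos 4 = 'e'
  'o' (pos 14) + 11 = pos 25 = 'z'
  'c' (pos 2) + 11 = pos 13 = 'n'
  'c' (pos 2) + 11 = pos 13 = 'n'
Result: leznn

leznn


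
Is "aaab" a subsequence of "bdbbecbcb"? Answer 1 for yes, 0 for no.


Check if "aaab" is a subsequence of "bdbbecbcb"
Greedy scan:
  Position 0 ('b'): no match needed
  Position 1 ('d'): no match needed
  Position 2 ('b'): no match needed
  Position 3 ('b'): no match needed
  Position 4 ('e'): no match needed
  Position 5 ('c'): no match needed
  Position 6 ('b'): no match needed
  Position 7 ('c'): no match needed
  Position 8 ('b'): no match needed
Only matched 0/4 characters => not a subsequence

0


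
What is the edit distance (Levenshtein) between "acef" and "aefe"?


Computing edit distance: "acef" -> "aefe"
DP table:
           a    e    f    e
      0    1    2    3    4
  a   1    0    1    2    3
  c   2    1    1    2    3
  e   3    2    1    2    2
  f   4    3    2    1    2
Edit distance = dp[4][4] = 2

2


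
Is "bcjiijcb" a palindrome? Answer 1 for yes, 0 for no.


Input: bcjiijcb
Reversed: bcjiijcb
  Compare pos 0 ('b') with pos 7 ('b'): match
  Compare pos 1 ('c') with pos 6 ('c'): match
  Compare pos 2 ('j') with pos 5 ('j'): match
  Compare pos 3 ('i') with pos 4 ('i'): match
Result: palindrome

1


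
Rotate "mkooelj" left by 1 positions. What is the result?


Input: "mkooelj", rotate left by 1
First 1 characters: "m"
Remaining characters: "kooelj"
Concatenate remaining + first: "kooelj" + "m" = "kooeljm"

kooeljm


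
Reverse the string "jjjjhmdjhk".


Input: jjjjhmdjhk
Reading characters right to left:
  Position 9: 'k'
  Position 8: 'h'
  Position 7: 'j'
  Position 6: 'd'
  Position 5: 'm'
  Position 4: 'h'
  Position 3: 'j'
  Position 2: 'j'
  Position 1: 'j'
  Position 0: 'j'
Reversed: khjdmhjjjj

khjdmhjjjj


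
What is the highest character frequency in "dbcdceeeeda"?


Input: dbcdceeeeda
Character counts:
  'a': 1
  'b': 1
  'c': 2
  'd': 3
  'e': 4
Maximum frequency: 4

4


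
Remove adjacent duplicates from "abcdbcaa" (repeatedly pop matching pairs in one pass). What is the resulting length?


Input: abcdbcaa
Stack-based adjacent duplicate removal:
  Read 'a': push. Stack: a
  Read 'b': push. Stack: ab
  Read 'c': push. Stack: abc
  Read 'd': push. Stack: abcd
  Read 'b': push. Stack: abcdb
  Read 'c': push. Stack: abcdbc
  Read 'a': push. Stack: abcdbca
  Read 'a': matches stack top 'a' => pop. Stack: abcdbc
Final stack: "abcdbc" (length 6)

6


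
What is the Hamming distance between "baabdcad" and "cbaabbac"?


Comparing "baabdcad" and "cbaabbac" position by position:
  Position 0: 'b' vs 'c' => differ
  Position 1: 'a' vs 'b' => differ
  Position 2: 'a' vs 'a' => same
  Position 3: 'b' vs 'a' => differ
  Position 4: 'd' vs 'b' => differ
  Position 5: 'c' vs 'b' => differ
  Position 6: 'a' vs 'a' => same
  Position 7: 'd' vs 'c' => differ
Total differences (Hamming distance): 6

6


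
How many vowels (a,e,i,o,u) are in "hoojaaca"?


Input: hoojaaca
Checking each character:
  'h' at position 0: consonant
  'o' at position 1: vowel (running total: 1)
  'o' at position 2: vowel (running total: 2)
  'j' at position 3: consonant
  'a' at position 4: vowel (running total: 3)
  'a' at position 5: vowel (running total: 4)
  'c' at position 6: consonant
  'a' at position 7: vowel (running total: 5)
Total vowels: 5

5


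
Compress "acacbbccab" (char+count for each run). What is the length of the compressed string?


Input: acacbbccab
Runs:
  'a' x 1 => "a1"
  'c' x 1 => "c1"
  'a' x 1 => "a1"
  'c' x 1 => "c1"
  'b' x 2 => "b2"
  'c' x 2 => "c2"
  'a' x 1 => "a1"
  'b' x 1 => "b1"
Compressed: "a1c1a1c1b2c2a1b1"
Compressed length: 16

16


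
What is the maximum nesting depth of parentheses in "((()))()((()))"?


Input: "((()))()((()))"
Tracking depth:
  Position 0 '(': depth becomes 1
  Position 1 '(': depth becomes 2
  Position 2 '(': depth becomes 3
  Position 3 ')': depth becomes 2
  Position 4 ')': depth becomes 1
  Position 5 ')': depth becomes 0
  Position 6 '(': depth becomes 1
  Position 7 ')': depth becomes 0
  Position 8 '(': depth becomes 1
  Position 9 '(': depth becomes 2
  Position 10 '(': depth becomes 3
  Position 11 ')': depth becomes 2
  Position 12 ')': depth becomes 1
  Position 13 ')': depth becomes 0
Maximum depth reached: 3

3


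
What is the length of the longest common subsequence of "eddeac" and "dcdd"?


LCS of "eddeac" and "dcdd"
DP table:
           d    c    d    d
      0    0    0    0    0
  e   0    0    0    0    0
  d   0    1    1    1    1
  d   0    1    1    2    2
  e   0    1    1    2    2
  a   0    1    1    2    2
  c   0    1    2    2    2
LCS length = dp[6][4] = 2

2


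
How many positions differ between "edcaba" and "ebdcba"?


Comparing "edcaba" and "ebdcba" position by position:
  Position 0: 'e' vs 'e' => same
  Position 1: 'd' vs 'b' => DIFFER
  Position 2: 'c' vs 'd' => DIFFER
  Position 3: 'a' vs 'c' => DIFFER
  Position 4: 'b' vs 'b' => same
  Position 5: 'a' vs 'a' => same
Positions that differ: 3

3


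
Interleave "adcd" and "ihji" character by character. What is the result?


Interleaving "adcd" and "ihji":
  Position 0: 'a' from first, 'i' from second => "ai"
  Position 1: 'd' from first, 'h' from second => "dh"
  Position 2: 'c' from first, 'j' from second => "cj"
  Position 3: 'd' from first, 'i' from second => "di"
Result: aidhcjdi

aidhcjdi


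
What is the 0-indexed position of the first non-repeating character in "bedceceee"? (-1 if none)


Input: bedceceee
Character frequencies:
  'b': 1
  'c': 2
  'd': 1
  'e': 5
Scanning left to right for freq == 1:
  Position 0 ('b'): unique! => answer = 0

0


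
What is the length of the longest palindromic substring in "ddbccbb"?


Input: "ddbccbb"
Checking substrings for palindromes:
  [2:6] "bccb" (len 4) => palindrome
  [0:2] "dd" (len 2) => palindrome
  [3:5] "cc" (len 2) => palindrome
  [5:7] "bb" (len 2) => palindrome
Longest palindromic substring: "bccb" with length 4

4


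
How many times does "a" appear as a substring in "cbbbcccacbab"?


Searching for "a" in "cbbbcccacbab"
Scanning each position:
  Position 0: "c" => no
  Position 1: "b" => no
  Position 2: "b" => no
  Position 3: "b" => no
  Position 4: "c" => no
  Position 5: "c" => no
  Position 6: "c" => no
  Position 7: "a" => MATCH
  Position 8: "c" => no
  Position 9: "b" => no
  Position 10: "a" => MATCH
  Position 11: "b" => no
Total occurrences: 2

2


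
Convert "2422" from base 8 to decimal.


Input: "2422" in base 8
Positional expansion:
  Digit '2' (value 2) x 8^3 = 1024
  Digit '4' (value 4) x 8^2 = 256
  Digit '2' (value 2) x 8^1 = 16
  Digit '2' (value 2) x 8^0 = 2
Sum = 1298

1298


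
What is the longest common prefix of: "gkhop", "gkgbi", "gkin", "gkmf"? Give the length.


Words: gkhop, gkgbi, gkin, gkmf
  Position 0: all 'g' => match
  Position 1: all 'k' => match
  Position 2: ('h', 'g', 'i', 'm') => mismatch, stop
LCP = "gk" (length 2)

2


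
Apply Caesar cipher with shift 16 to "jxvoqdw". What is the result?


Caesar cipher: shift "jxvoqdw" by 16
  'j' (pos 9) + 16 = pos 25 = 'z'
  'x' (pos 23) + 16 = pos 13 = 'n'
  'v' (pos 21) + 16 = pos 11 = 'l'
  'o' (pos 14) + 16 = pos 4 = 'e'
  'q' (pos 16) + 16 = pos 6 = 'g'
  'd' (pos 3) + 16 = pos 19 = 't'
  'w' (pos 22) + 16 = pos 12 = 'm'
Result: znlegtm

znlegtm


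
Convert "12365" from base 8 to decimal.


Input: "12365" in base 8
Positional expansion:
  Digit '1' (value 1) x 8^4 = 4096
  Digit '2' (value 2) x 8^3 = 1024
  Digit '3' (value 3) x 8^2 = 192
  Digit '6' (value 6) x 8^1 = 48
  Digit '5' (value 5) x 8^0 = 5
Sum = 5365

5365


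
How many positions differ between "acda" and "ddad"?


Comparing "acda" and "ddad" position by position:
  Position 0: 'a' vs 'd' => DIFFER
  Position 1: 'c' vs 'd' => DIFFER
  Position 2: 'd' vs 'a' => DIFFER
  Position 3: 'a' vs 'd' => DIFFER
Positions that differ: 4

4


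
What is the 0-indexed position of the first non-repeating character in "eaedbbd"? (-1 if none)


Input: eaedbbd
Character frequencies:
  'a': 1
  'b': 2
  'd': 2
  'e': 2
Scanning left to right for freq == 1:
  Position 0 ('e'): freq=2, skip
  Position 1 ('a'): unique! => answer = 1

1


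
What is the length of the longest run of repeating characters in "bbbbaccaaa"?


Input: "bbbbaccaaa"
Scanning for longest run:
  Position 1 ('b'): continues run of 'b', length=2
  Position 2 ('b'): continues run of 'b', length=3
  Position 3 ('b'): continues run of 'b', length=4
  Position 4 ('a'): new char, reset run to 1
  Position 5 ('c'): new char, reset run to 1
  Position 6 ('c'): continues run of 'c', length=2
  Position 7 ('a'): new char, reset run to 1
  Position 8 ('a'): continues run of 'a', length=2
  Position 9 ('a'): continues run of 'a', length=3
Longest run: 'b' with length 4

4


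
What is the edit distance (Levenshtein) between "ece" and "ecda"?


Computing edit distance: "ece" -> "ecda"
DP table:
           e    c    d    a
      0    1    2    3    4
  e   1    0    1    2    3
  c   2    1    0    1    2
  e   3    2    1    1    2
Edit distance = dp[3][4] = 2

2


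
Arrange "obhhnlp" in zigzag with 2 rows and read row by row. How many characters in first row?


Zigzag "obhhnlp" into 2 rows:
Placing characters:
  'o' => row 0
  'b' => row 1
  'h' => row 0
  'h' => row 1
  'n' => row 0
  'l' => row 1
  'p' => row 0
Rows:
  Row 0: "ohnp"
  Row 1: "bhl"
First row length: 4

4


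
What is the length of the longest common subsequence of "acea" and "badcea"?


LCS of "acea" and "badcea"
DP table:
           b    a    d    c    e    a
      0    0    0    0    0    0    0
  a   0    0    1    1    1    1    1
  c   0    0    1    1    2    2    2
  e   0    0    1    1    2    3    3
  a   0    0    1    1    2    3    4
LCS length = dp[4][6] = 4

4


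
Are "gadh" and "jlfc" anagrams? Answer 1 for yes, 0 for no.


Strings: "gadh", "jlfc"
Sorted first:  adgh
Sorted second: cfjl
Differ at position 0: 'a' vs 'c' => not anagrams

0


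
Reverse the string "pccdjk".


Input: pccdjk
Reading characters right to left:
  Position 5: 'k'
  Position 4: 'j'
  Position 3: 'd'
  Position 2: 'c'
  Position 1: 'c'
  Position 0: 'p'
Reversed: kjdccp

kjdccp


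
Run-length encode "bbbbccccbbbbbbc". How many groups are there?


Input: bbbbccccbbbbbbc
Scanning for consecutive runs:
  Group 1: 'b' x 4 (positions 0-3)
  Group 2: 'c' x 4 (positions 4-7)
  Group 3: 'b' x 6 (positions 8-13)
  Group 4: 'c' x 1 (positions 14-14)
Total groups: 4

4


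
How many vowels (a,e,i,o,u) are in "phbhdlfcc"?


Input: phbhdlfcc
Checking each character:
  'p' at position 0: consonant
  'h' at position 1: consonant
  'b' at position 2: consonant
  'h' at position 3: consonant
  'd' at position 4: consonant
  'l' at position 5: consonant
  'f' at position 6: consonant
  'c' at position 7: consonant
  'c' at position 8: consonant
Total vowels: 0

0
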